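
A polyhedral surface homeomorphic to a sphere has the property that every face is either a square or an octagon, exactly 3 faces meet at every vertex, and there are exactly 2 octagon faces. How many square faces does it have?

Let x be the number of squares; then F = 2 + x.
Edge–face incidences: 2E = 8·2 + 4·x = 16 + 4x.
Every vertex has degree 3, so 3V = 2E.
Euler: V − E + F = 2 ⇒ (2E)/3 − E + (2 + x) = 2.
Multiply by 6: 2·(2E) − 3·(2E) + 6·(2 + x) = 12, i.e. 12 + 6x − (16 + 4x) = 12.
Collecting terms: 2x − 4 = 12, so 2x = 16, so x = 8.
Then 2E = 16 + 4·8 = 48, so E = 24, V = 2E/3 = 16, F = 2 + 8 = 10.

8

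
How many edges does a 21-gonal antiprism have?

An antiprism on an n-gon has two n-gon caps and 2n triangles: V = 2·21 = 42, E = 4·21 = 84, F = 2·21 + 2 = 44.

84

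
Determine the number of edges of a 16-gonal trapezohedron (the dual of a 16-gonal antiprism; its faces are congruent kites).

64

The n-trapezohedron (dual of the n-antiprism) has V = 2·16 + 2 = 34, E = 4·16 = 64, F = 2·16 = 32.
Check: V − E + F = 34 − 64 + 32 = 2.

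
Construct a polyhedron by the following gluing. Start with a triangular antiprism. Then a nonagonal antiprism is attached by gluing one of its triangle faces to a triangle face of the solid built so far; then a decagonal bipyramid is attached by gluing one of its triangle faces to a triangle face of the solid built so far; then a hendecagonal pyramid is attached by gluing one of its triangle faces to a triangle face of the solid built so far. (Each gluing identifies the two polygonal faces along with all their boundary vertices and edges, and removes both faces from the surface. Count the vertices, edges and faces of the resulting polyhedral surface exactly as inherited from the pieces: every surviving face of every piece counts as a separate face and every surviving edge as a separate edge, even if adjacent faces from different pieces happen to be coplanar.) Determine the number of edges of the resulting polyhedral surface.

91

A triangular antiprism: V=6, E=12, F=8.
Attach a nonagonal antiprism (V=18, E=36, F=20) along a 3-gon: merge 3 vertices and 3 edges, delete both glued faces → V=21, E=45, F=26.
Attach a decagonal bipyramid (V=12, E=30, F=20) along a 3-gon: merge 3 vertices and 3 edges, delete both glued faces → V=30, E=72, F=44.
Attach a hendecagonal pyramid (V=12, E=22, F=12) along a 3-gon: merge 3 vertices and 3 edges, delete both glued faces → V=39, E=91, F=54.
Check: V − E + F = 39 − 91 + 54 = 2.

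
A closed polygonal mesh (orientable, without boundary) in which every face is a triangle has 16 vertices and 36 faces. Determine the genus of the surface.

Every face is a triangle, so 2E = 3·36 = 108, giving E = 54.
χ = V − E + F = 16 − 54 + 36 = -2.
For a closed orientable surface χ = 2 − 2g, so g = (2 − (-2))/2 = 2.

2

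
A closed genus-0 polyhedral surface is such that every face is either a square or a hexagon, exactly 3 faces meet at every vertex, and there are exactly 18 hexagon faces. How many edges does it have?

66

Let x be the number of squares; then F = 18 + x.
Edge–face incidences: 2E = 6·18 + 4·x = 108 + 4x.
Every vertex has degree 3, so 3V = 2E.
Euler: V − E + F = 2 ⇒ (2E)/3 − E + (18 + x) = 2.
Multiply by 6: 2·(2E) − 3·(2E) + 6·(18 + x) = 12, i.e. 108 + 6x − (108 + 4x) = 12.
Collecting terms: 2x = 12, so x = 6.
Then 2E = 108 + 4·6 = 132, so E = 66, V = 2E/3 = 44, F = 18 + 6 = 24.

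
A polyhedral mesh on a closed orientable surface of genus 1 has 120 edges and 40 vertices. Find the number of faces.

For a closed orientable surface of genus 1, χ = 2 − 2·1 = 0.
F = 0 − V + E = 0 − 40 + 120 = 80.

80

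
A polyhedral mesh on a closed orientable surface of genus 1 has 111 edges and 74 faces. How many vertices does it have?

37

For a closed orientable surface of genus 1, χ = 2 − 2·1 = 0.
V = 0 + E − F = 0 + 111 − 74 = 37.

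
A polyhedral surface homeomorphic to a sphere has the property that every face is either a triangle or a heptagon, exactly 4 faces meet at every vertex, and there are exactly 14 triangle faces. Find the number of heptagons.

2

Let x be the number of heptagons; then F = 14 + x.
Edge–face incidences: 2E = 3·14 + 7·x = 42 + 7x.
Every vertex has degree 4, so 4V = 2E.
Euler: V − E + F = 2 ⇒ (2E)/4 − E + (14 + x) = 2.
Multiply by 8: 2·(2E) − 4·(2E) + 8·(14 + x) = 16, i.e. 112 + 8x − 2·(42 + 7x) = 16.
Collecting terms: −6x + 28 = 16, so −6x = −12, so x = 2.
Then 2E = 42 + 7·2 = 56, so E = 28, V = 2E/4 = 14, F = 14 + 2 = 16.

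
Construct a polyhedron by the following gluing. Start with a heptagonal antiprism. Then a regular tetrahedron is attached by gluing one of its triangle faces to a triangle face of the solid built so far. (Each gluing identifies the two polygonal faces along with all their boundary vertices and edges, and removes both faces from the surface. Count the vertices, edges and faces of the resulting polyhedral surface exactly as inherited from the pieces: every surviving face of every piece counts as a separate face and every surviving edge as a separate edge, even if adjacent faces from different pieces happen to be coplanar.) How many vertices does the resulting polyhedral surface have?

A heptagonal antiprism: V=14, E=28, F=16.
Attach a regular tetrahedron (V=4, E=6, F=4) along a 3-gon: merge 3 vertices and 3 edges, delete both glued faces → V=15, E=31, F=18.
Check: V − E + F = 15 − 31 + 18 = 2.

15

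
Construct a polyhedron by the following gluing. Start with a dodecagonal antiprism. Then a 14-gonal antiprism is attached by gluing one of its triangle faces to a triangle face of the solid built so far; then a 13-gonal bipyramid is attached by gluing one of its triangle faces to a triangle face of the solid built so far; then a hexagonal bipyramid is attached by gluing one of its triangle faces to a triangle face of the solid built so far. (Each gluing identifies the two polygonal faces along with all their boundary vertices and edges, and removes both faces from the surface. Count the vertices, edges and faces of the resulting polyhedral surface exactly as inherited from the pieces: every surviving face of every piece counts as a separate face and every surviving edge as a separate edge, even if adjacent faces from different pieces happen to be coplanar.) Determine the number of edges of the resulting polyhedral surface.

A dodecagonal antiprism: V=24, E=48, F=26.
Attach a 14-gonal antiprism (V=28, E=56, F=30) along a 3-gon: merge 3 vertices and 3 edges, delete both glued faces → V=49, E=101, F=54.
Attach a 13-gonal bipyramid (V=15, E=39, F=26) along a 3-gon: merge 3 vertices and 3 edges, delete both glued faces → V=61, E=137, F=78.
Attach a hexagonal bipyramid (V=8, E=18, F=12) along a 3-gon: merge 3 vertices and 3 edges, delete both glued faces → V=66, E=152, F=88.
Check: V − E + F = 66 − 152 + 88 = 2.

152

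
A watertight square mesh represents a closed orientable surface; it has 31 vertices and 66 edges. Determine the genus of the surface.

2

Every face is a square and each edge borders two faces, so 4F = 2·66, giving F = 33.
χ = V − E + F = 31 − 66 + 33 = -2.
For a closed orientable surface χ = 2 − 2g, so g = (2 − (-2))/2 = 2.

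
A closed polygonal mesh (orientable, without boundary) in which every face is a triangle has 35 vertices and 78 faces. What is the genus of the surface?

3

Every face is a triangle, so 2E = 3·78 = 234, giving E = 117.
χ = V − E + F = 35 − 117 + 78 = -4.
For a closed orientable surface χ = 2 − 2g, so g = (2 − (-4))/2 = 3.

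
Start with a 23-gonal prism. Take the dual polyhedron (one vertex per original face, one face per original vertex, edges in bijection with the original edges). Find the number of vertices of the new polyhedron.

25

The base solid has V = 46, E = 69, F = 25.
The dual swaps V and F and preserves E: V′ = F = 25, E′ = E = 69, F′ = V = 46.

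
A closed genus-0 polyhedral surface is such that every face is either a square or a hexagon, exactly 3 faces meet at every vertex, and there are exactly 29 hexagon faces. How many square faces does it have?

6

Let x be the number of squares; then F = 29 + x.
Edge–face incidences: 2E = 6·29 + 4·x = 174 + 4x.
Every vertex has degree 3, so 3V = 2E.
Euler: V − E + F = 2 ⇒ (2E)/3 − E + (29 + x) = 2.
Multiply by 6: 2·(2E) − 3·(2E) + 6·(29 + x) = 12, i.e. 174 + 6x − (174 + 4x) = 12.
Collecting terms: 2x = 12, so x = 6.
Then 2E = 174 + 4·6 = 198, so E = 99, V = 2E/3 = 66, F = 29 + 6 = 35.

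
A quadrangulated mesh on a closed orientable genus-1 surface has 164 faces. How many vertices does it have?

164

χ = 2 − 2·1 = 0, and every face is a square so 4F = 2E.
E = 4·164/2 = 328. Then V = 0 + E − F = 0 + 328 − 164 = 164.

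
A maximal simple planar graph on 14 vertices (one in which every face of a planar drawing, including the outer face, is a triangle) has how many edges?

36

In a plane triangulation 3F = 2E and V − E + F = 2, so E = 3V − 6 = 3·14 − 6 = 36.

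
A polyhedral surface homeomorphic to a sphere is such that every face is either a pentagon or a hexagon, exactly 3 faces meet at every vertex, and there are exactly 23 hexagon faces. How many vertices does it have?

Let x be the number of pentagons; then F = 23 + x.
Edge–face incidences: 2E = 6·23 + 5·x = 138 + 5x.
Every vertex has degree 3, so 3V = 2E.
Euler: V − E + F = 2 ⇒ (2E)/3 − E + (23 + x) = 2.
Multiply by 6: 2·(2E) − 3·(2E) + 6·(23 + x) = 12, i.e. 138 + 6x − (138 + 5x) = 12.
Collecting terms: x = 12.
Then 2E = 138 + 5·12 = 198, so E = 99, V = 2E/3 = 66, F = 23 + 12 = 35.

66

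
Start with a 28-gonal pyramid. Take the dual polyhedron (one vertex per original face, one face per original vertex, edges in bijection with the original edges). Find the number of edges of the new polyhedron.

The base solid has V = 29, E = 56, F = 29.
The dual swaps V and F and preserves E: V′ = F = 29, E′ = E = 56, F′ = V = 29.

56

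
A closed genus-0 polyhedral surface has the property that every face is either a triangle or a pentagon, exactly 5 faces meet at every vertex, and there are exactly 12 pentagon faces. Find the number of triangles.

80

Let x be the number of triangles; then F = 12 + x.
Edge–face incidences: 2E = 5·12 + 3·x = 60 + 3x.
Every vertex has degree 5, so 5V = 2E.
Euler: V − E + F = 2 ⇒ (2E)/5 − E + (12 + x) = 2.
Multiply by 10: 2·(2E) − 5·(2E) + 10·(12 + x) = 20, i.e. 120 + 10x − 3·(60 + 3x) = 20.
Collecting terms: x − 60 = 20, so x = 80.
Then 2E = 60 + 3·80 = 300, so E = 150, V = 2E/5 = 60, F = 12 + 80 = 92.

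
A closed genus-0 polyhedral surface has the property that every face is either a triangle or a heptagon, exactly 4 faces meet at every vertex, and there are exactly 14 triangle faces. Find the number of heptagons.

Let x be the number of heptagons; then F = 14 + x.
Edge–face incidences: 2E = 3·14 + 7·x = 42 + 7x.
Every vertex has degree 4, so 4V = 2E.
Euler: V − E + F = 2 ⇒ (2E)/4 − E + (14 + x) = 2.
Multiply by 8: 2·(2E) − 4·(2E) + 8·(14 + x) = 16, i.e. 112 + 8x − 2·(42 + 7x) = 16.
Collecting terms: −6x + 28 = 16, so −6x = −12, so x = 2.
Then 2E = 42 + 7·2 = 56, so E = 28, V = 2E/4 = 14, F = 14 + 2 = 16.

2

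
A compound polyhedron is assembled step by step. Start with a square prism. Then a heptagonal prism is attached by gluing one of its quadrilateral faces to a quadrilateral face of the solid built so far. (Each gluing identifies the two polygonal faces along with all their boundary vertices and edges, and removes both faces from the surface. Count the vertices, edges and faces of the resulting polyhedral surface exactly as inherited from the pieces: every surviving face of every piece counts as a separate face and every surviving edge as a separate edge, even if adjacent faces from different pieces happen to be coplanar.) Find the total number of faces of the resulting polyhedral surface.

13

A square prism: V=8, E=12, F=6.
Attach a heptagonal prism (V=14, E=21, F=9) along a 4-gon: merge 4 vertices and 4 edges, delete both glued faces → V=18, E=29, F=13.
Check: V − E + F = 18 − 29 + 13 = 2.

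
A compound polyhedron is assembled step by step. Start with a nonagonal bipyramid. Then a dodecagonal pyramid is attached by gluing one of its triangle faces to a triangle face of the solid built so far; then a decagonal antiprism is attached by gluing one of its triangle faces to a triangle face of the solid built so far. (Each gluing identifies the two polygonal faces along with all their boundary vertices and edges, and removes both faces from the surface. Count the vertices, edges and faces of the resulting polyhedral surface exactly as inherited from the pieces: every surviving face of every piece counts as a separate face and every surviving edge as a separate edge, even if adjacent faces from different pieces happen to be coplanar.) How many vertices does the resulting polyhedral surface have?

A nonagonal bipyramid: V=11, E=27, F=18.
Attach a dodecagonal pyramid (V=13, E=24, F=13) along a 3-gon: merge 3 vertices and 3 edges, delete both glued faces → V=21, E=48, F=29.
Attach a decagonal antiprism (V=20, E=40, F=22) along a 3-gon: merge 3 vertices and 3 edges, delete both glued faces → V=38, E=85, F=49.
Check: V − E + F = 38 − 85 + 49 = 2.

38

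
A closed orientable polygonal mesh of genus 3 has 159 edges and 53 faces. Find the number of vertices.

102

For a closed orientable surface of genus 3, χ = 2 − 2·3 = -4.
V = -4 + E − F = -4 + 159 − 53 = 102.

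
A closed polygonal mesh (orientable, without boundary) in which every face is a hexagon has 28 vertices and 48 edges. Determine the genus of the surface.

Every face is a hexagon and each edge borders two faces, so 6F = 2·48, giving F = 16.
χ = V − E + F = 28 − 48 + 16 = -4.
For a closed orientable surface χ = 2 − 2g, so g = (2 − (-4))/2 = 3.

3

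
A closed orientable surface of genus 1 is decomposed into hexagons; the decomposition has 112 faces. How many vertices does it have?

χ = 2 − 2·1 = 0, and every face is a hexagon so 6F = 2E.
E = 6·112/2 = 336. Then V = 0 + E − F = 0 + 336 − 112 = 224.

224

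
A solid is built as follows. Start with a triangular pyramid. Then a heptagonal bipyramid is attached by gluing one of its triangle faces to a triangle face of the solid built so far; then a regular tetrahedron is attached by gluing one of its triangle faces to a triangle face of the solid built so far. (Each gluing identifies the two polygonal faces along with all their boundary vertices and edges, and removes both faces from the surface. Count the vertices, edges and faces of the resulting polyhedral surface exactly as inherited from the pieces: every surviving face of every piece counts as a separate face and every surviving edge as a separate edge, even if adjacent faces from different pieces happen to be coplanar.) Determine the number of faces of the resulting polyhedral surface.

18

A triangular pyramid: V=4, E=6, F=4.
Attach a heptagonal bipyramid (V=9, E=21, F=14) along a 3-gon: merge 3 vertices and 3 edges, delete both glued faces → V=10, E=24, F=16.
Attach a regular tetrahedron (V=4, E=6, F=4) along a 3-gon: merge 3 vertices and 3 edges, delete both glued faces → V=11, E=27, F=18.
Check: V − E + F = 11 − 27 + 18 = 2.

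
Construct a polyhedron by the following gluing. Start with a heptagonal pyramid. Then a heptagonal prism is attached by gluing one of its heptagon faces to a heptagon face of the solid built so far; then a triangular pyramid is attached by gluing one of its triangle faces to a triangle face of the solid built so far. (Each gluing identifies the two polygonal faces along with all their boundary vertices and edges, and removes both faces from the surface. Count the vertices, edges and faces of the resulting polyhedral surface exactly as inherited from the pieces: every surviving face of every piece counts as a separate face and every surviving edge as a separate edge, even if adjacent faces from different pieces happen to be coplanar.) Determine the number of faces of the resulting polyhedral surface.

17

A heptagonal pyramid: V=8, E=14, F=8.
Attach a heptagonal prism (V=14, E=21, F=9) along a 7-gon: merge 7 vertices and 7 edges, delete both glued faces → V=15, E=28, F=15.
Attach a triangular pyramid (V=4, E=6, F=4) along a 3-gon: merge 3 vertices and 3 edges, delete both glued faces → V=16, E=31, F=17.
Check: V − E + F = 16 − 31 + 17 = 2.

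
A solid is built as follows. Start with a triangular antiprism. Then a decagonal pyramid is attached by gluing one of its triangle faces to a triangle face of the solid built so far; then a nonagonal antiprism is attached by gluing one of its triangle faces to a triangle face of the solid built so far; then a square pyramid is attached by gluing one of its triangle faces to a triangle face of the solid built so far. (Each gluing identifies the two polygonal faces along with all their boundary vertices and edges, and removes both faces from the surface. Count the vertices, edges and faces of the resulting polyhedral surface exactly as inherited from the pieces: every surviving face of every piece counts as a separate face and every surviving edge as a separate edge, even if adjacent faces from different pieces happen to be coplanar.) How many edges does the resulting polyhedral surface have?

67

A triangular antiprism: V=6, E=12, F=8.
Attach a decagonal pyramid (V=11, E=20, F=11) along a 3-gon: merge 3 vertices and 3 edges, delete both glued faces → V=14, E=29, F=17.
Attach a nonagonal antiprism (V=18, E=36, F=20) along a 3-gon: merge 3 vertices and 3 edges, delete both glued faces → V=29, E=62, F=35.
Attach a square pyramid (V=5, E=8, F=5) along a 3-gon: merge 3 vertices and 3 edges, delete both glued faces → V=31, E=67, F=38.
Check: V − E + F = 31 − 67 + 38 = 2.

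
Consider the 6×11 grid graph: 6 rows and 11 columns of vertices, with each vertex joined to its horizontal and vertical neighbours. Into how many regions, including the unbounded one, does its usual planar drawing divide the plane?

51

The grid has V = 6·11 = 66 vertices and E = 6·10 + 11·5 = 115 edges.
F = 2 − V + E = 2 − 66 + 115 = 51.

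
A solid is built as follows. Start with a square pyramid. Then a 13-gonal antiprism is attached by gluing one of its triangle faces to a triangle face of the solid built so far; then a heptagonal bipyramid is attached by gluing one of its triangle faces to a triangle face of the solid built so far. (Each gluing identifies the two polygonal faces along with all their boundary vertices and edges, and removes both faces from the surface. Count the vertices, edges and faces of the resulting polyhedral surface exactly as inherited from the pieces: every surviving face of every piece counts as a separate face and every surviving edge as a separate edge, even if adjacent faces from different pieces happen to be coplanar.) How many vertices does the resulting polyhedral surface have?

34

A square pyramid: V=5, E=8, F=5.
Attach a 13-gonal antiprism (V=26, E=52, F=28) along a 3-gon: merge 3 vertices and 3 edges, delete both glued faces → V=28, E=57, F=31.
Attach a heptagonal bipyramid (V=9, E=21, F=14) along a 3-gon: merge 3 vertices and 3 edges, delete both glued faces → V=34, E=75, F=43.
Check: V − E + F = 34 − 75 + 43 = 2.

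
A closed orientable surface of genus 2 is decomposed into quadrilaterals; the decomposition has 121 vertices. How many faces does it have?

χ = 2 − 2·2 = -2, and every face is a square so 4F = 2E.
V − E + F = -2 with E = 4F/2 gives 121 − (4/2 − 1)·F = -2, so F = 123 and E = 246.

123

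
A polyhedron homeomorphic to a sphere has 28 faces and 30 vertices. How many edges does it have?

56

Here V − E + F = 2.
E = V + F − (2) = 30 + 28 − (2) = 56.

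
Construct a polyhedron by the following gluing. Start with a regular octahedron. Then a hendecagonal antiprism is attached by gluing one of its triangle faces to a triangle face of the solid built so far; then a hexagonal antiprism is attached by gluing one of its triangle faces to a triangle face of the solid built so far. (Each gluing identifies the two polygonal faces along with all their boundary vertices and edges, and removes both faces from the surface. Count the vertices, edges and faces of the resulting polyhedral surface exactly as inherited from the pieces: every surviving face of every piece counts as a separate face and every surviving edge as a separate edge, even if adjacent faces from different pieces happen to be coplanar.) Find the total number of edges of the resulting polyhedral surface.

74

A regular octahedron: V=6, E=12, F=8.
Attach a hendecagonal antiprism (V=22, E=44, F=24) along a 3-gon: merge 3 vertices and 3 edges, delete both glued faces → V=25, E=53, F=30.
Attach a hexagonal antiprism (V=12, E=24, F=14) along a 3-gon: merge 3 vertices and 3 edges, delete both glued faces → V=34, E=74, F=42.
Check: V − E + F = 34 − 74 + 42 = 2.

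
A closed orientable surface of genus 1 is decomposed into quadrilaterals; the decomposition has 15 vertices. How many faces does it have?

15

χ = 2 − 2·1 = 0, and every face is a square so 4F = 2E.
V − E + F = 0 with E = 4F/2 gives 15 − (4/2 − 1)·F = 0, so F = 15 and E = 30.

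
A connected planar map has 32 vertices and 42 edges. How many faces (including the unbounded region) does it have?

Euler's formula for a connected plane graph: V − E + F = 2, so F = 2 − 32 + 42 = 12.

12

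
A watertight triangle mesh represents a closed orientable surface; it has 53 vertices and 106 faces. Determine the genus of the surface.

Every face is a triangle, so 2E = 3·106 = 318, giving E = 159.
χ = V − E + F = 53 − 159 + 106 = 0.
For a closed orientable surface χ = 2 − 2g, so g = (2 − (0))/2 = 1.

1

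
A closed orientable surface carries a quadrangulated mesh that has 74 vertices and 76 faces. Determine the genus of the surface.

Every face is a square, so 2E = 4·76 = 304, giving E = 152.
χ = V − E + F = 74 − 152 + 76 = -2.
For a closed orientable surface χ = 2 − 2g, so g = (2 − (-2))/2 = 2.

2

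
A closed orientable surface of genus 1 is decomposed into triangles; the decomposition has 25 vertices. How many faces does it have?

χ = 2 − 2·1 = 0, and every face is a triangle so 3F = 2E.
V − E + F = 0 with E = 3F/2 gives 25 − (3/2 − 1)·F = 0, so F = 50 and E = 75.

50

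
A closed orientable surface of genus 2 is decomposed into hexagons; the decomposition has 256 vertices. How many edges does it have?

387

χ = 2 − 2·2 = -2, and every face is a hexagon so 6F = 2E.
V − E + F = -2 with E = 6F/2 gives 256 − (6/2 − 1)·F = -2, so F = 129 and E = 387.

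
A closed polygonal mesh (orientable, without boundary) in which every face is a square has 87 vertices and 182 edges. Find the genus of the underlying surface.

Every face is a square and each edge borders two faces, so 4F = 2·182, giving F = 91.
χ = V − E + F = 87 − 182 + 91 = -4.
For a closed orientable surface χ = 2 − 2g, so g = (2 − (-4))/2 = 3.

3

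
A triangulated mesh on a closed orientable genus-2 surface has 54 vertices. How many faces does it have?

112

χ = 2 − 2·2 = -2, and every face is a triangle so 3F = 2E.
V − E + F = -2 with E = 3F/2 gives 54 − (3/2 − 1)·F = -2, so F = 112 and E = 168.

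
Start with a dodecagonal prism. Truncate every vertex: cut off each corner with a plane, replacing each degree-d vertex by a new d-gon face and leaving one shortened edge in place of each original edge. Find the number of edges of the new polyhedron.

108

The base solid has V = 24, E = 36, F = 14.
Truncation replaces each original edge-end by a new vertex, so V′ = 2E = 72.
Each original edge survives, and each old vertex of degree d contributes d new edges; summing degrees gives Σd = 2E, so E′ = E + 2E = 3E = 108.
Each original face survives and each original vertex becomes one new face: F′ = F + V = 38.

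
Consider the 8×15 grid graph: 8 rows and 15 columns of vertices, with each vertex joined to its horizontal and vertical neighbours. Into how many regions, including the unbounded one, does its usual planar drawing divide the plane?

The grid has V = 8·15 = 120 vertices and E = 8·14 + 15·7 = 217 edges.
F = 2 − V + E = 2 − 120 + 217 = 99.

99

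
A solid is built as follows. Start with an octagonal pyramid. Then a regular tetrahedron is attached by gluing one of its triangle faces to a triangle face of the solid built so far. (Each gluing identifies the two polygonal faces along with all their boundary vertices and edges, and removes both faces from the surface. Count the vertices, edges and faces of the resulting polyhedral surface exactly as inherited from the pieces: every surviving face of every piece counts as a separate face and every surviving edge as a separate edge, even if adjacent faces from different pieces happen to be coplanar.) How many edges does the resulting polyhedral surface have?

An octagonal pyramid: V=9, E=16, F=9.
Attach a regular tetrahedron (V=4, E=6, F=4) along a 3-gon: merge 3 vertices and 3 edges, delete both glued faces → V=10, E=19, F=11.
Check: V − E + F = 10 − 19 + 11 = 2.

19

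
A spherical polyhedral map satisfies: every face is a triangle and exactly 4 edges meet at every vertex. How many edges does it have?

12

Each face has 3 edges and each edge borders two faces, so 2E = 3F.
Each vertex has degree 4, so 4V = 2E and hence V = 3F/4.
Euler: V − E + F = 2 ⇒ (3F/4) − (3F/2) + F = 2.
Multiply by 8: (6 − 12 + 8)F = 16, i.e. 2F = 16.
So F = 8, E = 3·8/2 = 12, V = 3·8/4 = 6.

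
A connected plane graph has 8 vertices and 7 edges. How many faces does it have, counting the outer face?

Euler's formula for a connected plane graph: V − E + F = 2, so F = 2 − 8 + 7 = 1.

1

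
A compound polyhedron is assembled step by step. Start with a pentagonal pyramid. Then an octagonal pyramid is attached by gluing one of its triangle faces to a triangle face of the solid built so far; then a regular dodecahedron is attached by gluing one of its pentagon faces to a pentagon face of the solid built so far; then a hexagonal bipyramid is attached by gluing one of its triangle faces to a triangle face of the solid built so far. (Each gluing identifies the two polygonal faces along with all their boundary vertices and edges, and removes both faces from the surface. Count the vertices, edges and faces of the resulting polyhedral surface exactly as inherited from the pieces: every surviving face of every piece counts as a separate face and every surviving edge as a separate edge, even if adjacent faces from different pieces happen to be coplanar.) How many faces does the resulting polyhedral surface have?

33

A pentagonal pyramid: V=6, E=10, F=6.
Attach an octagonal pyramid (V=9, E=16, F=9) along a 3-gon: merge 3 vertices and 3 edges, delete both glued faces → V=12, E=23, F=13.
Attach a regular dodecahedron (V=20, E=30, F=12) along a 5-gon: merge 5 vertices and 5 edges, delete both glued faces → V=27, E=48, F=23.
Attach a hexagonal bipyramid (V=8, E=18, F=12) along a 3-gon: merge 3 vertices and 3 edges, delete both glued faces → V=32, E=63, F=33.
Check: V − E + F = 32 − 63 + 33 = 2.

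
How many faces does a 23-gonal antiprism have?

An antiprism on an n-gon has two n-gon caps and 2n triangles: V = 2·23 = 46, E = 4·23 = 92, F = 2·23 + 2 = 48.
Check: V − E + F = 46 − 92 + 48 = 2.

48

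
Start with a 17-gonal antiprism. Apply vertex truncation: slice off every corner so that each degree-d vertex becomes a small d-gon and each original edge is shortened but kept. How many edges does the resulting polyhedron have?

204

The base solid has V = 34, E = 68, F = 36.
Truncation replaces each original edge-end by a new vertex, so V′ = 2E = 136.
Each original edge survives, and each old vertex of degree d contributes d new edges; summing degrees gives Σd = 2E, so E′ = E + 2E = 3E = 204.
Each original face survives and each original vertex becomes one new face: F′ = F + V = 70.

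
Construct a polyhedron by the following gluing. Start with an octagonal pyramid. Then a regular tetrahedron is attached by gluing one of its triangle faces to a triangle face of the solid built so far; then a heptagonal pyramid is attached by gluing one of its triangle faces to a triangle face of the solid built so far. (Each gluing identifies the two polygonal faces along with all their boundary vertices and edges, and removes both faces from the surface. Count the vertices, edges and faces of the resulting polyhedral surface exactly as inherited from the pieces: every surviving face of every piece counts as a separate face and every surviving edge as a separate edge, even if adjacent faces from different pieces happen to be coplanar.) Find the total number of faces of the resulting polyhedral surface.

17

An octagonal pyramid: V=9, E=16, F=9.
Attach a regular tetrahedron (V=4, E=6, F=4) along a 3-gon: merge 3 vertices and 3 edges, delete both glued faces → V=10, E=19, F=11.
Attach a heptagonal pyramid (V=8, E=14, F=8) along a 3-gon: merge 3 vertices and 3 edges, delete both glued faces → V=15, E=30, F=17.
Check: V − E + F = 15 − 30 + 17 = 2.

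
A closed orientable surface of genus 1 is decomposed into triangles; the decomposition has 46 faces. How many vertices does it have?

χ = 2 − 2·1 = 0, and every face is a triangle so 3F = 2E.
E = 3·46/2 = 69. Then V = 0 + E − F = 0 + 69 − 46 = 23.

23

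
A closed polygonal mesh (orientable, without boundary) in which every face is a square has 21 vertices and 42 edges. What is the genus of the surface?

Every face is a square and each edge borders two faces, so 4F = 2·42, giving F = 21.
χ = V − E + F = 21 − 42 + 21 = 0.
For a closed orientable surface χ = 2 − 2g, so g = (2 − (0))/2 = 1.

1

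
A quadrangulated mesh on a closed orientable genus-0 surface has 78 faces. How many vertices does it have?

80

χ = 2 − 2·0 = 2, and every face is a square so 4F = 2E.
E = 4·78/2 = 156. Then V = 2 + E − F = 2 + 156 − 78 = 80.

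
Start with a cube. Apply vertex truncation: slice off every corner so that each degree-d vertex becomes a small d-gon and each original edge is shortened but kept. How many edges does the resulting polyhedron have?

36

The base solid has V = 8, E = 12, F = 6.
Truncation replaces each original edge-end by a new vertex, so V′ = 2E = 24.
Each original edge survives, and each old vertex of degree d contributes d new edges; summing degrees gives Σd = 2E, so E′ = E + 2E = 3E = 36.
Each original face survives and each original vertex becomes one new face: F′ = F + V = 14.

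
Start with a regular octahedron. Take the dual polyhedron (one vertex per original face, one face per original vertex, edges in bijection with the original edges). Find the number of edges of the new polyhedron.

The base solid has V = 6, E = 12, F = 8.
The dual swaps V and F and preserves E: V′ = F = 8, E′ = E = 12, F′ = V = 6.

12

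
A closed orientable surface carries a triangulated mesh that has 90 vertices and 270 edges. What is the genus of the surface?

Every face is a triangle and each edge borders two faces, so 3F = 2·270, giving F = 180.
χ = V − E + F = 90 − 270 + 180 = 0.
For a closed orientable surface χ = 2 − 2g, so g = (2 − (0))/2 = 1.

1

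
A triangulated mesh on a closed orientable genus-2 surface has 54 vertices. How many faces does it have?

χ = 2 − 2·2 = -2, and every face is a triangle so 3F = 2E.
V − E + F = -2 with E = 3F/2 gives 54 − (3/2 − 1)·F = -2, so F = 112 and E = 168.

112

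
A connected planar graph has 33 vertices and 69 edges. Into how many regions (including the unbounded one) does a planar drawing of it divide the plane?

Euler's formula for a connected plane graph: V − E + F = 2, so F = 2 − 33 + 69 = 38.

38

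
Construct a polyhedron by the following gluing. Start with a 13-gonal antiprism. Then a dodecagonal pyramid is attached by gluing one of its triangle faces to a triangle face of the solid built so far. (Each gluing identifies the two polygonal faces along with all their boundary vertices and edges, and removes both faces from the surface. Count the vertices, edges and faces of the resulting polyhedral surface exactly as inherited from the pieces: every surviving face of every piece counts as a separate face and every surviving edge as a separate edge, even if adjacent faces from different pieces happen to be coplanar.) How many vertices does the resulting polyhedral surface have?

36

A 13-gonal antiprism: V=26, E=52, F=28.
Attach a dodecagonal pyramid (V=13, E=24, F=13) along a 3-gon: merge 3 vertices and 3 edges, delete both glued faces → V=36, E=73, F=39.
Check: V − E + F = 36 − 73 + 39 = 2.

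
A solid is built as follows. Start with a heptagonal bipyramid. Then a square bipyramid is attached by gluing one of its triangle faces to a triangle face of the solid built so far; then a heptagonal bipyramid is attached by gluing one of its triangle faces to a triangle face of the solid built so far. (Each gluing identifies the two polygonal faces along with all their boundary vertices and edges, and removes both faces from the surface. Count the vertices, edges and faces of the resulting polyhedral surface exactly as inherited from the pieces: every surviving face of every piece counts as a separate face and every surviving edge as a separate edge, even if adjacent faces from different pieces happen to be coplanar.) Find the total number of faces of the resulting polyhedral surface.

32

A heptagonal bipyramid: V=9, E=21, F=14.
Attach a square bipyramid (V=6, E=12, F=8) along a 3-gon: merge 3 vertices and 3 edges, delete both glued faces → V=12, E=30, F=20.
Attach a heptagonal bipyramid (V=9, E=21, F=14) along a 3-gon: merge 3 vertices and 3 edges, delete both glued faces → V=18, E=48, F=32.
Check: V − E + F = 18 − 48 + 32 = 2.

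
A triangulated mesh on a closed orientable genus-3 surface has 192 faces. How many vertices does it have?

χ = 2 − 2·3 = -4, and every face is a triangle so 3F = 2E.
E = 3·192/2 = 288. Then V = -4 + E − F = -4 + 288 − 192 = 92.

92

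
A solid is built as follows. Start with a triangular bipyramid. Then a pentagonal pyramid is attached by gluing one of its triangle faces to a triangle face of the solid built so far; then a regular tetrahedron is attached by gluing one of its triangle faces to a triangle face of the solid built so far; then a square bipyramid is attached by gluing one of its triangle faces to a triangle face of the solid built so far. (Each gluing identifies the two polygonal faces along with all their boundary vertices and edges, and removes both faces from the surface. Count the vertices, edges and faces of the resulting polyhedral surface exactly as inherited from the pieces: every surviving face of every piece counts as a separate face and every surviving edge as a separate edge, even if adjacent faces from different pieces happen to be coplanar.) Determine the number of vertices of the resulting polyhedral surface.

12

A triangular bipyramid: V=5, E=9, F=6.
Attach a pentagonal pyramid (V=6, E=10, F=6) along a 3-gon: merge 3 vertices and 3 edges, delete both glued faces → V=8, E=16, F=10.
Attach a regular tetrahedron (V=4, E=6, F=4) along a 3-gon: merge 3 vertices and 3 edges, delete both glued faces → V=9, E=19, F=12.
Attach a square bipyramid (V=6, E=12, F=8) along a 3-gon: merge 3 vertices and 3 edges, delete both glued faces → V=12, E=28, F=18.
Check: V − E + F = 12 − 28 + 18 = 2.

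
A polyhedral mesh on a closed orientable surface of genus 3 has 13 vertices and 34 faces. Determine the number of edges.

For a closed orientable surface of genus 3, χ = 2 − 2·3 = -4.
E = V + F − (-4) = 13 + 34 − (-4) = 51.

51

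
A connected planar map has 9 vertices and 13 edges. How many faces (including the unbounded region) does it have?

Euler's formula for a connected plane graph: V − E + F = 2, so F = 2 − 9 + 13 = 6.

6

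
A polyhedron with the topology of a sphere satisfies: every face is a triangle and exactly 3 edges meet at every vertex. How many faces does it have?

4

Each face has 3 edges and each edge borders two faces, so 2E = 3F.
Each vertex has degree 3, so 3V = 2E and hence V = 3F/3.
Euler: V − E + F = 2 ⇒ (3F/3) − (3F/2) + F = 2.
Multiply by 6: (6 − 9 + 6)F = 12, i.e. 3F = 12.
So F = 4, E = 3·4/2 = 6, V = 3·4/3 = 4.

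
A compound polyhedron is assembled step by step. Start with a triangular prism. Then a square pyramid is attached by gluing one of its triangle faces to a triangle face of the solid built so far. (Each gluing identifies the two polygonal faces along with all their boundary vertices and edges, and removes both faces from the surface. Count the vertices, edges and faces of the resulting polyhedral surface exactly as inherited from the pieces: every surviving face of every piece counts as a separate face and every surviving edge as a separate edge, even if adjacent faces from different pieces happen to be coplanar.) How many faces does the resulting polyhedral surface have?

8

A triangular prism: V=6, E=9, F=5.
Attach a square pyramid (V=5, E=8, F=5) along a 3-gon: merge 3 vertices and 3 edges, delete both glued faces → V=8, E=14, F=8.
Check: V − E + F = 8 − 14 + 8 = 2.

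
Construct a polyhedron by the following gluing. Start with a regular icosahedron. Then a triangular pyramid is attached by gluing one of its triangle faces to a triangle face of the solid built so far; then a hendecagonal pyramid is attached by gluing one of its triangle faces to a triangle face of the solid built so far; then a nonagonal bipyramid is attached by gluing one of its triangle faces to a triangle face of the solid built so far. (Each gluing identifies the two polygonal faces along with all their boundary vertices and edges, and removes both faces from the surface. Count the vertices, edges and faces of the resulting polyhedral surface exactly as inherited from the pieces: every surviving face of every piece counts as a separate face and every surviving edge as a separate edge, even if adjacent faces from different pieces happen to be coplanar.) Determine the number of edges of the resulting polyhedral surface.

76

A regular icosahedron: V=12, E=30, F=20.
Attach a triangular pyramid (V=4, E=6, F=4) along a 3-gon: merge 3 vertices and 3 edges, delete both glued faces → V=13, E=33, F=22.
Attach a hendecagonal pyramid (V=12, E=22, F=12) along a 3-gon: merge 3 vertices and 3 edges, delete both glued faces → V=22, E=52, F=32.
Attach a nonagonal bipyramid (V=11, E=27, F=18) along a 3-gon: merge 3 vertices and 3 edges, delete both glued faces → V=30, E=76, F=48.
Check: V − E + F = 30 − 76 + 48 = 2.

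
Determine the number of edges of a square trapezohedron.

The n-trapezohedron (dual of the n-antiprism) has V = 2·4 + 2 = 10, E = 4·4 = 16, F = 2·4 = 8.

16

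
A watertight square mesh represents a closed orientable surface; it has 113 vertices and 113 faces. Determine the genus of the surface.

1

Every face is a square, so 2E = 4·113 = 452, giving E = 226.
χ = V − E + F = 113 − 226 + 113 = 0.
For a closed orientable surface χ = 2 − 2g, so g = (2 − (0))/2 = 1.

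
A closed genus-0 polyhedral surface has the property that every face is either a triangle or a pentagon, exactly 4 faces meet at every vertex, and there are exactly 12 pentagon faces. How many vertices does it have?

Let x be the number of triangles; then F = 12 + x.
Edge–face incidences: 2E = 5·12 + 3·x = 60 + 3x.
Every vertex has degree 4, so 4V = 2E.
Euler: V − E + F = 2 ⇒ (2E)/4 − E + (12 + x) = 2.
Multiply by 8: 2·(2E) − 4·(2E) + 8·(12 + x) = 16, i.e. 96 + 8x − 2·(60 + 3x) = 16.
Collecting terms: 2x − 24 = 16, so 2x = 40, so x = 20.
Then 2E = 60 + 3·20 = 120, so E = 60, V = 2E/4 = 30, F = 12 + 20 = 32.

30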